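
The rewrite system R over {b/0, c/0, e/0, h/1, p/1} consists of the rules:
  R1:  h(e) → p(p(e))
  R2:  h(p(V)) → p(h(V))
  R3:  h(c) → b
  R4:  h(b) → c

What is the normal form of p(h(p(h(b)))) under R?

1. p(h(p(h(b))))  →  p(p(h(h(b))))   [R2 at 1]
2. p(p(h(h(b))))  →  p(p(h(c)))   [R4 at 1.1.1]
3. p(p(h(c)))  →  p(p(b))   [R3 at 1.1]

p(p(b))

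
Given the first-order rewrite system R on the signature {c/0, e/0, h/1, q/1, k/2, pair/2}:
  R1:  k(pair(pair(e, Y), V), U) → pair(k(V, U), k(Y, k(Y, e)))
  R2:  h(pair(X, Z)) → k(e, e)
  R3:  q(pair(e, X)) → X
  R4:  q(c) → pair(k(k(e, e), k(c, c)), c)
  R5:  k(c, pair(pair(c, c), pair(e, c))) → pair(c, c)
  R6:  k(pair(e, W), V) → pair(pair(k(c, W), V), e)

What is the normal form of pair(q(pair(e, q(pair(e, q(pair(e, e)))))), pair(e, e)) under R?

pair(e, pair(e, e))

1. pair(q(pair(e, q(pair(e, q(pair(e, e)))))), pair(e, e))  →  pair(q(pair(e, q(pair(e, e)))), pair(e, e))   [R3 at 1]
2. pair(q(pair(e, q(pair(e, e)))), pair(e, e))  →  pair(q(pair(e, e)), pair(e, e))   [R3 at 1]
3. pair(q(pair(e, e)), pair(e, e))  →  pair(e, pair(e, e))   [R3 at 1]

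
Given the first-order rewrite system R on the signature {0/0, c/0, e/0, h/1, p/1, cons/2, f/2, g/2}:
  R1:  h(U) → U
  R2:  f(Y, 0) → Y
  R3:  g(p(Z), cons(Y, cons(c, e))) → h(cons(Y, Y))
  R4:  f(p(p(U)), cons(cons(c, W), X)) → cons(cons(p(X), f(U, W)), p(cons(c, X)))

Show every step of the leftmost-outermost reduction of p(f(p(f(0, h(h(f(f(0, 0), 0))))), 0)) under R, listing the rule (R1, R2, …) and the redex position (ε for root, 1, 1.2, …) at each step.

1. p(f(p(f(0, h(h(f(f(0, 0), 0))))), 0))  →  p(p(f(0, h(h(f(f(0, 0), 0))))))   [R2 at 1]
2. p(p(f(0, h(h(f(f(0, 0), 0))))))  →  p(p(f(0, h(f(f(0, 0), 0)))))   [R1 at 1.1.2]
3. p(p(f(0, h(f(f(0, 0), 0)))))  →  p(p(f(0, f(f(0, 0), 0))))   [R1 at 1.1.2]
4. p(p(f(0, f(f(0, 0), 0))))  →  p(p(f(0, f(0, 0))))   [R2 at 1.1.2]
5. p(p(f(0, f(0, 0))))  →  p(p(f(0, 0)))   [R2 at 1.1.2]
6. p(p(f(0, 0)))  →  p(p(0))   [R2 at 1.1]

p(p(0))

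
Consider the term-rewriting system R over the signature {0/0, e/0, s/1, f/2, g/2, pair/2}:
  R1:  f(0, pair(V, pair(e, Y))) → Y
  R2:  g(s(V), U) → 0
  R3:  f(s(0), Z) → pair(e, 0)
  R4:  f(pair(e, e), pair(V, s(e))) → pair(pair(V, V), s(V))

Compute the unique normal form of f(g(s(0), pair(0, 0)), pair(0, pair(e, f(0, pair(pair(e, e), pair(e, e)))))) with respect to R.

1. f(g(s(0), pair(0, 0)), pair(0, pair(e, f(0, pair(pair(e, e), pair(e, e))))))  →  f(0, pair(0, pair(e, f(0, pair(pair(e, e), pair(e, e))))))   [R2 at 1]
2. f(0, pair(0, pair(e, f(0, pair(pair(e, e), pair(e, e))))))  →  f(0, pair(pair(e, e), pair(e, e)))   [R1 at ε]
3. f(0, pair(pair(e, e), pair(e, e)))  →  e   [R1 at ε]

e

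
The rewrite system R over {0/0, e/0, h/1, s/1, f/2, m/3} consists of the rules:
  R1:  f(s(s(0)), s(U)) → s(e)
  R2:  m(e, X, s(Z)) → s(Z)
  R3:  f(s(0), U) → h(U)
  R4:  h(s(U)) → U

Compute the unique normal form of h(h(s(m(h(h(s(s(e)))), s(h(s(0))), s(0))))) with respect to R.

0

1. h(h(s(m(h(h(s(s(e)))), s(h(s(0))), s(0)))))  →  h(m(h(h(s(s(e)))), s(h(s(0))), s(0)))   [R4 at 1]
2. h(m(h(h(s(s(e)))), s(h(s(0))), s(0)))  →  h(m(h(s(e)), s(h(s(0))), s(0)))   [R4 at 1.1.1]
3. h(m(h(s(e)), s(h(s(0))), s(0)))  →  h(m(e, s(h(s(0))), s(0)))   [R4 at 1.1]
4. h(m(e, s(h(s(0))), s(0)))  →  h(s(0))   [R2 at 1]
5. h(s(0))  →  0   [R4 at ε]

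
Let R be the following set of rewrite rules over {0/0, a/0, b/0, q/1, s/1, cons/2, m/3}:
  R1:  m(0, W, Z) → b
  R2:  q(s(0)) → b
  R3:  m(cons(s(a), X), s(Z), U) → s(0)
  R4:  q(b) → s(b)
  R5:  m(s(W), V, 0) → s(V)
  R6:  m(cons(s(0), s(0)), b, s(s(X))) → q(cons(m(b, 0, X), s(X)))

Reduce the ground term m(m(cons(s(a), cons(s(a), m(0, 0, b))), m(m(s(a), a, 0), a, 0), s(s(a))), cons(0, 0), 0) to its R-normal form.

1. m(m(cons(s(a), cons(s(a), m(0, 0, b))), m(m(s(a), a, 0), a, 0), s(s(a))), cons(0, 0), 0)  →  m(m(cons(s(a), cons(s(a), b)), m(m(s(a), a, 0), a, 0), s(s(a))), cons(0, 0), 0)   [R1 at 1.1.2.2]
2. m(m(cons(s(a), cons(s(a), b)), m(m(s(a), a, 0), a, 0), s(s(a))), cons(0, 0), 0)  →  m(m(cons(s(a), cons(s(a), b)), m(s(a), a, 0), s(s(a))), cons(0, 0), 0)   [R5 at 1.2.1]
3. m(m(cons(s(a), cons(s(a), b)), m(s(a), a, 0), s(s(a))), cons(0, 0), 0)  →  m(m(cons(s(a), cons(s(a), b)), s(a), s(s(a))), cons(0, 0), 0)   [R5 at 1.2]
4. m(m(cons(s(a), cons(s(a), b)), s(a), s(s(a))), cons(0, 0), 0)  →  m(s(0), cons(0, 0), 0)   [R3 at 1]
5. m(s(0), cons(0, 0), 0)  →  s(cons(0, 0))   [R5 at ε]

s(cons(0, 0))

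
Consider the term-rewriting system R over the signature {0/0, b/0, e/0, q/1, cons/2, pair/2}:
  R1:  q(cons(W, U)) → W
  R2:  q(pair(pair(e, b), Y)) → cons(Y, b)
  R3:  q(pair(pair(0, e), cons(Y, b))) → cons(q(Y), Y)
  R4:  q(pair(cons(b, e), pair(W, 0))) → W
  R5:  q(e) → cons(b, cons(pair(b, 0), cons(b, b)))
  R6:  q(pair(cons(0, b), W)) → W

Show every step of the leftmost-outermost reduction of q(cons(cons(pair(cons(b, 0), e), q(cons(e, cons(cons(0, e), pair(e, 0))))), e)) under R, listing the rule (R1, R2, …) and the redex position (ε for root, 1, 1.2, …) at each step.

cons(pair(cons(b, 0), e), e)

1. q(cons(cons(pair(cons(b, 0), e), q(cons(e, cons(cons(0, e), pair(e, 0))))), e))  →  cons(pair(cons(b, 0), e), q(cons(e, cons(cons(0, e), pair(e, 0)))))   [R1 at ε]
2. cons(pair(cons(b, 0), e), q(cons(e, cons(cons(0, e), pair(e, 0)))))  →  cons(pair(cons(b, 0), e), e)   [R1 at 2]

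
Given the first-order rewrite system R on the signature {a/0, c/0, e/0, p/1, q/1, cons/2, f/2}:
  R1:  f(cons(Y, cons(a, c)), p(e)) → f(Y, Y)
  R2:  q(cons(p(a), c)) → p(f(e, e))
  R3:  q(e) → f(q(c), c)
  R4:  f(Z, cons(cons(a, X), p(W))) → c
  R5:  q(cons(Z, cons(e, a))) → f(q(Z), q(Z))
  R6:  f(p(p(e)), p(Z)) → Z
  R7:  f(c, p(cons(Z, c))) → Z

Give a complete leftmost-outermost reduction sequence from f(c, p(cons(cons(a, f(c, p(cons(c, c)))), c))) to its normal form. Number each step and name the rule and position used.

cons(a, c)

1. f(c, p(cons(cons(a, f(c, p(cons(c, c)))), c)))  →  cons(a, f(c, p(cons(c, c))))   [R7 at ε]
2. cons(a, f(c, p(cons(c, c))))  →  cons(a, c)   [R7 at 2]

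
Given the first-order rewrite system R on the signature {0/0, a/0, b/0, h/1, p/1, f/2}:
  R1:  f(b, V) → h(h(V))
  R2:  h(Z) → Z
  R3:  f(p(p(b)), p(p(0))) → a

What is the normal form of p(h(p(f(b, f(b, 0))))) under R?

p(p(0))

1. p(h(p(f(b, f(b, 0)))))  →  p(p(f(b, f(b, 0))))   [R2 at 1]
2. p(p(f(b, f(b, 0))))  →  p(p(h(h(f(b, 0)))))   [R1 at 1.1]
3. p(p(h(h(f(b, 0)))))  →  p(p(h(f(b, 0))))   [R2 at 1.1]
4. p(p(h(f(b, 0))))  →  p(p(f(b, 0)))   [R2 at 1.1]
5. p(p(f(b, 0)))  →  p(p(h(h(0))))   [R1 at 1.1]
6. p(p(h(h(0))))  →  p(p(h(0)))   [R2 at 1.1]
7. p(p(h(0)))  →  p(p(0))   [R2 at 1.1]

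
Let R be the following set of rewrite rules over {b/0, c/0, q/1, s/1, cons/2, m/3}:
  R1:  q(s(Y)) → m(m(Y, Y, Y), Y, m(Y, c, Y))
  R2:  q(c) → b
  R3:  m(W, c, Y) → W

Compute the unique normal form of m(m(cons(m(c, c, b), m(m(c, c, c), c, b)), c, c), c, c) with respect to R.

1. m(m(cons(m(c, c, b), m(m(c, c, c), c, b)), c, c), c, c)  →  m(cons(m(c, c, b), m(m(c, c, c), c, b)), c, c)   [R3 at ε]
2. m(cons(m(c, c, b), m(m(c, c, c), c, b)), c, c)  →  cons(m(c, c, b), m(m(c, c, c), c, b))   [R3 at ε]
3. cons(m(c, c, b), m(m(c, c, c), c, b))  →  cons(c, m(m(c, c, c), c, b))   [R3 at 1]
4. cons(c, m(m(c, c, c), c, b))  →  cons(c, m(c, c, c))   [R3 at 2]
5. cons(c, m(c, c, c))  →  cons(c, c)   [R3 at 2]

cons(c, c)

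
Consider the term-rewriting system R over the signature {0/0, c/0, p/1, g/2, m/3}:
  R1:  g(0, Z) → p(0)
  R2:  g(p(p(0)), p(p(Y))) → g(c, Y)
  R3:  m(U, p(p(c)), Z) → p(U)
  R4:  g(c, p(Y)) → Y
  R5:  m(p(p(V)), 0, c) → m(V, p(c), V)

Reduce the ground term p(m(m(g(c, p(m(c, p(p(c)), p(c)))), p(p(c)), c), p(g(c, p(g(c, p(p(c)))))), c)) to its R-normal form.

1. p(m(m(g(c, p(m(c, p(p(c)), p(c)))), p(p(c)), c), p(g(c, p(g(c, p(p(c)))))), c))  →  p(m(p(g(c, p(m(c, p(p(c)), p(c))))), p(g(c, p(g(c, p(p(c)))))), c))   [R3 at 1.1]
2. p(m(p(g(c, p(m(c, p(p(c)), p(c))))), p(g(c, p(g(c, p(p(c)))))), c))  →  p(m(p(m(c, p(p(c)), p(c))), p(g(c, p(g(c, p(p(c)))))), c))   [R4 at 1.1.1]
3. p(m(p(m(c, p(p(c)), p(c))), p(g(c, p(g(c, p(p(c)))))), c))  →  p(m(p(p(c)), p(g(c, p(g(c, p(p(c)))))), c))   [R3 at 1.1.1]
4. p(m(p(p(c)), p(g(c, p(g(c, p(p(c)))))), c))  →  p(m(p(p(c)), p(g(c, p(p(c)))), c))   [R4 at 1.2.1]
5. p(m(p(p(c)), p(g(c, p(p(c)))), c))  →  p(m(p(p(c)), p(p(c)), c))   [R4 at 1.2.1]
6. p(m(p(p(c)), p(p(c)), c))  →  p(p(p(p(c))))   [R3 at 1]

p(p(p(p(c))))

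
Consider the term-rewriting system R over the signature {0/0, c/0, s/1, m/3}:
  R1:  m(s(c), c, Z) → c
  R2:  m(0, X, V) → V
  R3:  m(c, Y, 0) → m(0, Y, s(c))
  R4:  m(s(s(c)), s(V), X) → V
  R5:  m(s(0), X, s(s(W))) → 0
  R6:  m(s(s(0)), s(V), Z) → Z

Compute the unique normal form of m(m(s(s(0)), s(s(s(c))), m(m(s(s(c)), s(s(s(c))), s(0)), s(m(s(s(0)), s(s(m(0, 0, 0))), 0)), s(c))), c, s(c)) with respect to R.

s(c)

1. m(m(s(s(0)), s(s(s(c))), m(m(s(s(c)), s(s(s(c))), s(0)), s(m(s(s(0)), s(s(m(0, 0, 0))), 0)), s(c))), c, s(c))  →  m(m(m(s(s(c)), s(s(s(c))), s(0)), s(m(s(s(0)), s(s(m(0, 0, 0))), 0)), s(c)), c, s(c))   [R6 at 1]
2. m(m(m(s(s(c)), s(s(s(c))), s(0)), s(m(s(s(0)), s(s(m(0, 0, 0))), 0)), s(c)), c, s(c))  →  m(m(s(s(c)), s(m(s(s(0)), s(s(m(0, 0, 0))), 0)), s(c)), c, s(c))   [R4 at 1.1]
3. m(m(s(s(c)), s(m(s(s(0)), s(s(m(0, 0, 0))), 0)), s(c)), c, s(c))  →  m(m(s(s(0)), s(s(m(0, 0, 0))), 0), c, s(c))   [R4 at 1]
4. m(m(s(s(0)), s(s(m(0, 0, 0))), 0), c, s(c))  →  m(0, c, s(c))   [R6 at 1]
5. m(0, c, s(c))  →  s(c)   [R2 at ε]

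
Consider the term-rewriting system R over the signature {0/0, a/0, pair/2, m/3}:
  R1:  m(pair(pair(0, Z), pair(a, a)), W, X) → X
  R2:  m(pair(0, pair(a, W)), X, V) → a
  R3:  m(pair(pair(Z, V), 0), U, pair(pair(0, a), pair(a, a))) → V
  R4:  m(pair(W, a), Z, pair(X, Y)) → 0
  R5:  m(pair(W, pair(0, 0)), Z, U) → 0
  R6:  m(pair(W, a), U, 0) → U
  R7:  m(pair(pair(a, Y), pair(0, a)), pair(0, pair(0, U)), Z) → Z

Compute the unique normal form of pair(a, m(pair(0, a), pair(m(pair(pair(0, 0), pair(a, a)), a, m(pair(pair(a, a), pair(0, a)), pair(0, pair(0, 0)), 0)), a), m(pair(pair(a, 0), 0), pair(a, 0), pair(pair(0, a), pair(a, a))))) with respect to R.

1. pair(a, m(pair(0, a), pair(m(pair(pair(0, 0), pair(a, a)), a, m(pair(pair(a, a), pair(0, a)), pair(0, pair(0, 0)), 0)), a), m(pair(pair(a, 0), 0), pair(a, 0), pair(pair(0, a), pair(a, a)))))  →  pair(a, m(pair(0, a), pair(m(pair(pair(a, a), pair(0, a)), pair(0, pair(0, 0)), 0), a), m(pair(pair(a, 0), 0), pair(a, 0), pair(pair(0, a), pair(a, a)))))   [R1 at 2.2.1]
2. pair(a, m(pair(0, a), pair(m(pair(pair(a, a), pair(0, a)), pair(0, pair(0, 0)), 0), a), m(pair(pair(a, 0), 0), pair(a, 0), pair(pair(0, a), pair(a, a)))))  →  pair(a, m(pair(0, a), pair(0, a), m(pair(pair(a, 0), 0), pair(a, 0), pair(pair(0, a), pair(a, a)))))   [R7 at 2.2.1]
3. pair(a, m(pair(0, a), pair(0, a), m(pair(pair(a, 0), 0), pair(a, 0), pair(pair(0, a), pair(a, a)))))  →  pair(a, m(pair(0, a), pair(0, a), 0))   [R3 at 2.3]
4. pair(a, m(pair(0, a), pair(0, a), 0))  →  pair(a, pair(0, a))   [R6 at 2]

pair(a, pair(0, a))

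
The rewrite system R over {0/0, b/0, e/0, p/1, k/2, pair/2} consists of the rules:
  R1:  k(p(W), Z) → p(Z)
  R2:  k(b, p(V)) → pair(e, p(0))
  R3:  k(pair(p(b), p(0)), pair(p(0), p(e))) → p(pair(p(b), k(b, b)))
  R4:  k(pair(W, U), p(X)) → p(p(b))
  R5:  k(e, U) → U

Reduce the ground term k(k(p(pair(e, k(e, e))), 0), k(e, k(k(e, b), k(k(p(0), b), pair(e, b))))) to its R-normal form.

p(pair(e, p(0)))

1. k(k(p(pair(e, k(e, e))), 0), k(e, k(k(e, b), k(k(p(0), b), pair(e, b)))))  →  k(p(0), k(e, k(k(e, b), k(k(p(0), b), pair(e, b)))))   [R1 at 1]
2. k(p(0), k(e, k(k(e, b), k(k(p(0), b), pair(e, b)))))  →  p(k(e, k(k(e, b), k(k(p(0), b), pair(e, b)))))   [R1 at ε]
3. p(k(e, k(k(e, b), k(k(p(0), b), pair(e, b)))))  →  p(k(k(e, b), k(k(p(0), b), pair(e, b))))   [R5 at 1]
4. p(k(k(e, b), k(k(p(0), b), pair(e, b))))  →  p(k(b, k(k(p(0), b), pair(e, b))))   [R5 at 1.1]
5. p(k(b, k(k(p(0), b), pair(e, b))))  →  p(k(b, k(p(b), pair(e, b))))   [R1 at 1.2.1]
6. p(k(b, k(p(b), pair(e, b))))  →  p(k(b, p(pair(e, b))))   [R1 at 1.2]
7. p(k(b, p(pair(e, b))))  →  p(pair(e, p(0)))   [R2 at 1]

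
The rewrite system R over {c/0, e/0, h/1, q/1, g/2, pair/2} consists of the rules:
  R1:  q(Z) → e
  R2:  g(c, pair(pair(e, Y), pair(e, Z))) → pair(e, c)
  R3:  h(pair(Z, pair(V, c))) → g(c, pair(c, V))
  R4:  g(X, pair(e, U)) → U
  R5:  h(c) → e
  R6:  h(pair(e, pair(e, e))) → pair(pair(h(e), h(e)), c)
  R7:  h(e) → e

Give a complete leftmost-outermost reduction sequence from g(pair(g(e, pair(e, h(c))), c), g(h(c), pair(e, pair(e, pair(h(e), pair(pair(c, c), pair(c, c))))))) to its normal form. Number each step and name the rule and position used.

1. g(pair(g(e, pair(e, h(c))), c), g(h(c), pair(e, pair(e, pair(h(e), pair(pair(c, c), pair(c, c)))))))  →  g(pair(h(c), c), g(h(c), pair(e, pair(e, pair(h(e), pair(pair(c, c), pair(c, c)))))))   [R4 at 1.1]
2. g(pair(h(c), c), g(h(c), pair(e, pair(e, pair(h(e), pair(pair(c, c), pair(c, c)))))))  →  g(pair(e, c), g(h(c), pair(e, pair(e, pair(h(e), pair(pair(c, c), pair(c, c)))))))   [R5 at 1.1]
3. g(pair(e, c), g(h(c), pair(e, pair(e, pair(h(e), pair(pair(c, c), pair(c, c)))))))  →  g(pair(e, c), pair(e, pair(h(e), pair(pair(c, c), pair(c, c)))))   [R4 at 2]
4. g(pair(e, c), pair(e, pair(h(e), pair(pair(c, c), pair(c, c)))))  →  pair(h(e), pair(pair(c, c), pair(c, c)))   [R4 at ε]
5. pair(h(e), pair(pair(c, c), pair(c, c)))  →  pair(e, pair(pair(c, c), pair(c, c)))   [R7 at 1]

pair(e, pair(pair(c, c), pair(c, c)))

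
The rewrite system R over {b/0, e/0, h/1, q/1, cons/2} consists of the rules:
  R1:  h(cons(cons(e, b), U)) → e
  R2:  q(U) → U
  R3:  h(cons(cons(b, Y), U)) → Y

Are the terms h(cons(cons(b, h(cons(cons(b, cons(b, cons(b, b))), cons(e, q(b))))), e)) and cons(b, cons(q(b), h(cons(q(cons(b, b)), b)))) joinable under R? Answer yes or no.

yes — NF(t₁) = cons(b, cons(b, b)), NF(t₂) = cons(b, cons(b, b))

Reduce t₁ = h(cons(cons(b, h(cons(cons(b, cons(b, cons(b, b))), cons(e, q(b))))), e)):
1. h(cons(cons(b, h(cons(cons(b, cons(b, cons(b, b))), cons(e, q(b))))), e))  →  h(cons(cons(b, cons(b, cons(b, b))), cons(e, q(b))))   [R3 at ε]
2. h(cons(cons(b, cons(b, cons(b, b))), cons(e, q(b))))  →  cons(b, cons(b, b))   [R3 at ε]

Reduce t₂ = cons(b, cons(q(b), h(cons(q(cons(b, b)), b)))):
1. cons(b, cons(q(b), h(cons(q(cons(b, b)), b))))  →  cons(b, cons(b, h(cons(q(cons(b, b)), b))))   [R2 at 2.1]
2. cons(b, cons(b, h(cons(q(cons(b, b)), b))))  →  cons(b, cons(b, h(cons(cons(b, b), b))))   [R2 at 2.2.1.1]
3. cons(b, cons(b, h(cons(cons(b, b), b))))  →  cons(b, cons(b, b))   [R3 at 2.2]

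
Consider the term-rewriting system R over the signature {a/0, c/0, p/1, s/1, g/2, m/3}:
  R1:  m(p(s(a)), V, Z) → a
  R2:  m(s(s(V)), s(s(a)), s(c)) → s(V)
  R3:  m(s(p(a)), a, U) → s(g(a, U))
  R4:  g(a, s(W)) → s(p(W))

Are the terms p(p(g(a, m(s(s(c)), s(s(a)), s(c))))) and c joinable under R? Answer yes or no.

no — NF(t₁) = p(p(s(p(c)))), NF(t₂) = c

Reduce t₁ = p(p(g(a, m(s(s(c)), s(s(a)), s(c))))):
1. p(p(g(a, m(s(s(c)), s(s(a)), s(c)))))  →  p(p(g(a, s(c))))   [R2 at 1.1.2]
2. p(p(g(a, s(c))))  →  p(p(s(p(c))))   [R4 at 1.1]

Reduce t₂ = c:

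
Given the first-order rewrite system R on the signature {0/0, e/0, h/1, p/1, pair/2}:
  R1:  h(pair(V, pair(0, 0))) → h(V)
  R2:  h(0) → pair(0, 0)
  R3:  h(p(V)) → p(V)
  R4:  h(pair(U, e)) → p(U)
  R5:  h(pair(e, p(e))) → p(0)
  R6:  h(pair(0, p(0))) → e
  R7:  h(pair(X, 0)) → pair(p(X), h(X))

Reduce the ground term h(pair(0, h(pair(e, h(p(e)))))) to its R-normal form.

1. h(pair(0, h(pair(e, h(p(e))))))  →  h(pair(0, h(pair(e, p(e)))))   [R3 at 1.2.1.2]
2. h(pair(0, h(pair(e, p(e)))))  →  h(pair(0, p(0)))   [R5 at 1.2]
3. h(pair(0, p(0)))  →  e   [R6 at ε]

e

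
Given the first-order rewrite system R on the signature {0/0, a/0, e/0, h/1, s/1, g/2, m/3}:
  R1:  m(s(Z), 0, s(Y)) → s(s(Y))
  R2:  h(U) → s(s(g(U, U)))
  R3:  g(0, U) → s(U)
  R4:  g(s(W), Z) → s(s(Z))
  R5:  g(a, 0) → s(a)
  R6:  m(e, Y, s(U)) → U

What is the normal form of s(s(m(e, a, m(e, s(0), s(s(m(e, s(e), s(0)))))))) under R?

s(s(0))

1. s(s(m(e, a, m(e, s(0), s(s(m(e, s(e), s(0))))))))  →  s(s(m(e, a, s(m(e, s(e), s(0))))))   [R6 at 1.1.3]
2. s(s(m(e, a, s(m(e, s(e), s(0))))))  →  s(s(m(e, s(e), s(0))))   [R6 at 1.1]
3. s(s(m(e, s(e), s(0))))  →  s(s(0))   [R6 at 1.1]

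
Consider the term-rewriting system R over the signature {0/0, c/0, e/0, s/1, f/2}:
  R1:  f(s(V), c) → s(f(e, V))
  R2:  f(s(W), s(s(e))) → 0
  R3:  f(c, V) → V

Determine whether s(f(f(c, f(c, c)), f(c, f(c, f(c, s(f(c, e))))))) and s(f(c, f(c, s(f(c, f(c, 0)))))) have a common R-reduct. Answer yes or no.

Reduce t₁ = s(f(f(c, f(c, c)), f(c, f(c, f(c, s(f(c, e))))))):
1. s(f(f(c, f(c, c)), f(c, f(c, f(c, s(f(c, e)))))))  →  s(f(f(c, c), f(c, f(c, f(c, s(f(c, e)))))))   [R3 at 1.1]
2. s(f(f(c, c), f(c, f(c, f(c, s(f(c, e)))))))  →  s(f(c, f(c, f(c, f(c, s(f(c, e)))))))   [R3 at 1.1]
3. s(f(c, f(c, f(c, f(c, s(f(c, e)))))))  →  s(f(c, f(c, f(c, s(f(c, e))))))   [R3 at 1]
4. s(f(c, f(c, f(c, s(f(c, e))))))  →  s(f(c, f(c, s(f(c, e)))))   [R3 at 1]
5. s(f(c, f(c, s(f(c, e)))))  →  s(f(c, s(f(c, e))))   [R3 at 1]
6. s(f(c, s(f(c, e))))  →  s(s(f(c, e)))   [R3 at 1]
7. s(s(f(c, e)))  →  s(s(e))   [R3 at 1.1]

Reduce t₂ = s(f(c, f(c, s(f(c, f(c, 0)))))):
1. s(f(c, f(c, s(f(c, f(c, 0))))))  →  s(f(c, s(f(c, f(c, 0)))))   [R3 at 1]
2. s(f(c, s(f(c, f(c, 0)))))  →  s(s(f(c, f(c, 0))))   [R3 at 1]
3. s(s(f(c, f(c, 0))))  →  s(s(f(c, 0)))   [R3 at 1.1]
4. s(s(f(c, 0)))  →  s(s(0))   [R3 at 1.1]

no — NF(t₁) = s(s(e)), NF(t₂) = s(s(0))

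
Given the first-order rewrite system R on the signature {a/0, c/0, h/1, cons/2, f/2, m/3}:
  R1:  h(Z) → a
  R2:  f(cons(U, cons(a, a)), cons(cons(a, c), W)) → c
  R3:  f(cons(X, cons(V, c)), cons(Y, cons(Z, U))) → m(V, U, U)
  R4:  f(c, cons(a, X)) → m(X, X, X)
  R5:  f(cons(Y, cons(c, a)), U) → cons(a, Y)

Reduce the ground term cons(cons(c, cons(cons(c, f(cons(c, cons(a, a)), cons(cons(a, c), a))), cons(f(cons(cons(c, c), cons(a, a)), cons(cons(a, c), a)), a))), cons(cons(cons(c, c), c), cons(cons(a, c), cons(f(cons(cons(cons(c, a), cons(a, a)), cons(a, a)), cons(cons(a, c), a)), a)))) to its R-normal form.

1. cons(cons(c, cons(cons(c, f(cons(c, cons(a, a)), cons(cons(a, c), a))), cons(f(cons(cons(c, c), cons(a, a)), cons(cons(a, c), a)), a))), cons(cons(cons(c, c), c), cons(cons(a, c), cons(f(cons(cons(cons(c, a), cons(a, a)), cons(a, a)), cons(cons(a, c), a)), a))))  →  cons(cons(c, cons(cons(c, c), cons(f(cons(cons(c, c), cons(a, a)), cons(cons(a, c), a)), a))), cons(cons(cons(c, c), c), cons(cons(a, c), cons(f(cons(cons(cons(c, a), cons(a, a)), cons(a, a)), cons(cons(a, c), a)), a))))   [R2 at 1.2.1.2]
2. cons(cons(c, cons(cons(c, c), cons(f(cons(cons(c, c), cons(a, a)), cons(cons(a, c), a)), a))), cons(cons(cons(c, c), c), cons(cons(a, c), cons(f(cons(cons(cons(c, a), cons(a, a)), cons(a, a)), cons(cons(a, c), a)), a))))  →  cons(cons(c, cons(cons(c, c), cons(c, a))), cons(cons(cons(c, c), c), cons(cons(a, c), cons(f(cons(cons(cons(c, a), cons(a, a)), cons(a, a)), cons(cons(a, c), a)), a))))   [R2 at 1.2.2.1]
3. cons(cons(c, cons(cons(c, c), cons(c, a))), cons(cons(cons(c, c), c), cons(cons(a, c), cons(f(cons(cons(cons(c, a), cons(a, a)), cons(a, a)), cons(cons(a, c), a)), a))))  →  cons(cons(c, cons(cons(c, c), cons(c, a))), cons(cons(cons(c, c), c), cons(cons(a, c), cons(c, a))))   [R2 at 2.2.2.1]

cons(cons(c, cons(cons(c, c), cons(c, a))), cons(cons(cons(c, c), c), cons(cons(a, c), cons(c, a))))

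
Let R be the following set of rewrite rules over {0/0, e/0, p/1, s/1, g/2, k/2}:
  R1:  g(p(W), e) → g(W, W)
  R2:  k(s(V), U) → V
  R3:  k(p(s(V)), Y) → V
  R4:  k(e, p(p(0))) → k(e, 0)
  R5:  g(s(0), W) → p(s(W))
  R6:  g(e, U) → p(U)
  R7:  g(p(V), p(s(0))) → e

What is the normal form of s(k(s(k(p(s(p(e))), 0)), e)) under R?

s(p(e))

1. s(k(s(k(p(s(p(e))), 0)), e))  →  s(k(p(s(p(e))), 0))   [R2 at 1]
2. s(k(p(s(p(e))), 0))  →  s(p(e))   [R3 at 1]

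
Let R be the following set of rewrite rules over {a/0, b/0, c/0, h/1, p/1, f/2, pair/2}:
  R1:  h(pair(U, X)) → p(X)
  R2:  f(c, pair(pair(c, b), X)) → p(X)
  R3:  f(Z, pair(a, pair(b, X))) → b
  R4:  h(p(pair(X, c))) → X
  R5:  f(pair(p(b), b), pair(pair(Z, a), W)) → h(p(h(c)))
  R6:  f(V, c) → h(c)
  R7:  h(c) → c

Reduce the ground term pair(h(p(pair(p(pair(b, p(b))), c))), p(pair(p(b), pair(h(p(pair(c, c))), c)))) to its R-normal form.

pair(p(pair(b, p(b))), p(pair(p(b), pair(c, c))))

1. pair(h(p(pair(p(pair(b, p(b))), c))), p(pair(p(b), pair(h(p(pair(c, c))), c))))  →  pair(p(pair(b, p(b))), p(pair(p(b), pair(h(p(pair(c, c))), c))))   [R4 at 1]
2. pair(p(pair(b, p(b))), p(pair(p(b), pair(h(p(pair(c, c))), c))))  →  pair(p(pair(b, p(b))), p(pair(p(b), pair(c, c))))   [R4 at 2.1.2.1]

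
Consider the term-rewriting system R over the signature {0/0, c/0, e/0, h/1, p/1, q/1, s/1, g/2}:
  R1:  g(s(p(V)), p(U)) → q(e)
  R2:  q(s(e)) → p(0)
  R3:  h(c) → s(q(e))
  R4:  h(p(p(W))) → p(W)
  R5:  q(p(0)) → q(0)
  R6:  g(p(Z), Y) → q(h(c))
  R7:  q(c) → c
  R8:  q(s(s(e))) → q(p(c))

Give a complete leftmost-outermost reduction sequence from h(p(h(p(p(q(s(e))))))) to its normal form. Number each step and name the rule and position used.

p(p(0))

1. h(p(h(p(p(q(s(e)))))))  →  h(p(p(q(s(e)))))   [R4 at 1.1]
2. h(p(p(q(s(e)))))  →  p(q(s(e)))   [R4 at ε]
3. p(q(s(e)))  →  p(p(0))   [R2 at 1]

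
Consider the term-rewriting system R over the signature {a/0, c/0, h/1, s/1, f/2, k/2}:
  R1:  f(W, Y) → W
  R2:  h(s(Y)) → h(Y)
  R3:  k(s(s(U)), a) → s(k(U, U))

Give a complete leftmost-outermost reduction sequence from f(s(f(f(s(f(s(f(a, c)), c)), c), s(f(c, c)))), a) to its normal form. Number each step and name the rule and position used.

1. f(s(f(f(s(f(s(f(a, c)), c)), c), s(f(c, c)))), a)  →  s(f(f(s(f(s(f(a, c)), c)), c), s(f(c, c))))   [R1 at ε]
2. s(f(f(s(f(s(f(a, c)), c)), c), s(f(c, c))))  →  s(f(s(f(s(f(a, c)), c)), c))   [R1 at 1]
3. s(f(s(f(s(f(a, c)), c)), c))  →  s(s(f(s(f(a, c)), c)))   [R1 at 1]
4. s(s(f(s(f(a, c)), c)))  →  s(s(s(f(a, c))))   [R1 at 1.1]
5. s(s(s(f(a, c))))  →  s(s(s(a)))   [R1 at 1.1.1]

s(s(s(a)))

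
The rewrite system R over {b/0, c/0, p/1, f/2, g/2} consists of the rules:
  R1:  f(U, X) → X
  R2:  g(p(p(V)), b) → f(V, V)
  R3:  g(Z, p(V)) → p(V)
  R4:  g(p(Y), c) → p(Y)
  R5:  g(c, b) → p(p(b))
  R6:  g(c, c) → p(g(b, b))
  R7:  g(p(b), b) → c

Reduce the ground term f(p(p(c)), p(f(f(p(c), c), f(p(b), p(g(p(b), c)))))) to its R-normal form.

1. f(p(p(c)), p(f(f(p(c), c), f(p(b), p(g(p(b), c))))))  →  p(f(f(p(c), c), f(p(b), p(g(p(b), c)))))   [R1 at ε]
2. p(f(f(p(c), c), f(p(b), p(g(p(b), c)))))  →  p(f(p(b), p(g(p(b), c))))   [R1 at 1]
3. p(f(p(b), p(g(p(b), c))))  →  p(p(g(p(b), c)))   [R1 at 1]
4. p(p(g(p(b), c)))  →  p(p(p(b)))   [R4 at 1.1]

p(p(p(b)))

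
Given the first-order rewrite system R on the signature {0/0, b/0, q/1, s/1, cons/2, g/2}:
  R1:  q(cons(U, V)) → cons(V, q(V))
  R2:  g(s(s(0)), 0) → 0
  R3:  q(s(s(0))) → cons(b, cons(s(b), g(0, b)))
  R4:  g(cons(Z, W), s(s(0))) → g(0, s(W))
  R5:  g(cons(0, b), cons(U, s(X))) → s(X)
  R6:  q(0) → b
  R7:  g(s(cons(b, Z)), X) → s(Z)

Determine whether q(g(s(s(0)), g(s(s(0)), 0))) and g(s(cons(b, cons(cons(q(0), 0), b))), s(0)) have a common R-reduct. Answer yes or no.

Reduce t₁ = q(g(s(s(0)), g(s(s(0)), 0))):
1. q(g(s(s(0)), g(s(s(0)), 0)))  →  q(g(s(s(0)), 0))   [R2 at 1.2]
2. q(g(s(s(0)), 0))  →  q(0)   [R2 at 1]
3. q(0)  →  b   [R6 at ε]

Reduce t₂ = g(s(cons(b, cons(cons(q(0), 0), b))), s(0)):
1. g(s(cons(b, cons(cons(q(0), 0), b))), s(0))  →  s(cons(cons(q(0), 0), b))   [R7 at ε]
2. s(cons(cons(q(0), 0), b))  →  s(cons(cons(b, 0), b))   [R6 at 1.1.1]

no — NF(t₁) = b, NF(t₂) = s(cons(cons(b, 0), b))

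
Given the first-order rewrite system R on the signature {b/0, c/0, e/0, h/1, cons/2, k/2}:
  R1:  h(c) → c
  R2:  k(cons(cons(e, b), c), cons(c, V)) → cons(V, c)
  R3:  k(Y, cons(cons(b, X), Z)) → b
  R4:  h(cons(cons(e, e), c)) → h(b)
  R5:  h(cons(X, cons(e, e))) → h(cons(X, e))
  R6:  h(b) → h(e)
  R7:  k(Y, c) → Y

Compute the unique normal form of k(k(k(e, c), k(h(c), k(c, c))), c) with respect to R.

1. k(k(k(e, c), k(h(c), k(c, c))), c)  →  k(k(e, c), k(h(c), k(c, c)))   [R7 at ε]
2. k(k(e, c), k(h(c), k(c, c)))  →  k(e, k(h(c), k(c, c)))   [R7 at 1]
3. k(e, k(h(c), k(c, c)))  →  k(e, k(c, k(c, c)))   [R1 at 2.1]
4. k(e, k(c, k(c, c)))  →  k(e, k(c, c))   [R7 at 2.2]
5. k(e, k(c, c))  →  k(e, c)   [R7 at 2]
6. k(e, c)  →  e   [R7 at ε]

e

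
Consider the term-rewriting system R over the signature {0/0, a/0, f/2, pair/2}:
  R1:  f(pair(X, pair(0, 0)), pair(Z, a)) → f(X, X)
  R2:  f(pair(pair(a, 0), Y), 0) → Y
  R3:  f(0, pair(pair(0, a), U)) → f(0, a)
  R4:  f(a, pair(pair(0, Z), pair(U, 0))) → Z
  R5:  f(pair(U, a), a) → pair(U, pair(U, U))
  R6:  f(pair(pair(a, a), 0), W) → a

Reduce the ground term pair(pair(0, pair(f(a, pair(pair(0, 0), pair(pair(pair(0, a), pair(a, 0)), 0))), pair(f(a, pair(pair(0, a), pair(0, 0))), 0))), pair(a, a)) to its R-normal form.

pair(pair(0, pair(0, pair(a, 0))), pair(a, a))

1. pair(pair(0, pair(f(a, pair(pair(0, 0), pair(pair(pair(0, a), pair(a, 0)), 0))), pair(f(a, pair(pair(0, a), pair(0, 0))), 0))), pair(a, a))  →  pair(pair(0, pair(0, pair(f(a, pair(pair(0, a), pair(0, 0))), 0))), pair(a, a))   [R4 at 1.2.1]
2. pair(pair(0, pair(0, pair(f(a, pair(pair(0, a), pair(0, 0))), 0))), pair(a, a))  →  pair(pair(0, pair(0, pair(a, 0))), pair(a, a))   [R4 at 1.2.2.1]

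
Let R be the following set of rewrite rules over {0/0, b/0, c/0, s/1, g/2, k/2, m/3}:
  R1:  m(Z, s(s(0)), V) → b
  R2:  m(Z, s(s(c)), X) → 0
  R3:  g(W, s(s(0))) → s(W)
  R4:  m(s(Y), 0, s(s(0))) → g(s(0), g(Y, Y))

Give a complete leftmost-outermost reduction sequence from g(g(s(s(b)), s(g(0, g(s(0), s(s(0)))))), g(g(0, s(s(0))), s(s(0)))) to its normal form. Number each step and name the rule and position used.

s(s(s(s(b))))

1. g(g(s(s(b)), s(g(0, g(s(0), s(s(0)))))), g(g(0, s(s(0))), s(s(0))))  →  g(g(s(s(b)), s(g(0, s(s(0))))), g(g(0, s(s(0))), s(s(0))))   [R3 at 1.2.1.2]
2. g(g(s(s(b)), s(g(0, s(s(0))))), g(g(0, s(s(0))), s(s(0))))  →  g(g(s(s(b)), s(s(0))), g(g(0, s(s(0))), s(s(0))))   [R3 at 1.2.1]
3. g(g(s(s(b)), s(s(0))), g(g(0, s(s(0))), s(s(0))))  →  g(s(s(s(b))), g(g(0, s(s(0))), s(s(0))))   [R3 at 1]
4. g(s(s(s(b))), g(g(0, s(s(0))), s(s(0))))  →  g(s(s(s(b))), s(g(0, s(s(0)))))   [R3 at 2]
5. g(s(s(s(b))), s(g(0, s(s(0)))))  →  g(s(s(s(b))), s(s(0)))   [R3 at 2.1]
6. g(s(s(s(b))), s(s(0)))  →  s(s(s(s(b))))   [R3 at ε]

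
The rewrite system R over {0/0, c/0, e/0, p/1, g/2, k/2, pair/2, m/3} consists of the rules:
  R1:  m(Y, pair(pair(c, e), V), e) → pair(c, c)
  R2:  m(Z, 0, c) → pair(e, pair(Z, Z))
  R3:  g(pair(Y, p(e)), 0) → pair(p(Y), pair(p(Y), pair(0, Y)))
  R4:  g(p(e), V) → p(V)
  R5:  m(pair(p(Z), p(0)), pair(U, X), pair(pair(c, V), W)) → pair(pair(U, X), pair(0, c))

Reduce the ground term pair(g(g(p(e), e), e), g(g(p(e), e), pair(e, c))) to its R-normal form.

1. pair(g(g(p(e), e), e), g(g(p(e), e), pair(e, c)))  →  pair(g(p(e), e), g(g(p(e), e), pair(e, c)))   [R4 at 1.1]
2. pair(g(p(e), e), g(g(p(e), e), pair(e, c)))  →  pair(p(e), g(g(p(e), e), pair(e, c)))   [R4 at 1]
3. pair(p(e), g(g(p(e), e), pair(e, c)))  →  pair(p(e), g(p(e), pair(e, c)))   [R4 at 2.1]
4. pair(p(e), g(p(e), pair(e, c)))  →  pair(p(e), p(pair(e, c)))   [R4 at 2]

pair(p(e), p(pair(e, c)))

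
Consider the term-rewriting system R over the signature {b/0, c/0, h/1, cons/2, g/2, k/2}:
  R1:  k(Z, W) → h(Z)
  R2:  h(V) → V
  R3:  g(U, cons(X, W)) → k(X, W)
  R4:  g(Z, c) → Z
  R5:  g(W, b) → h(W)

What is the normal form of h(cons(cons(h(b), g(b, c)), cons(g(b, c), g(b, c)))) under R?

cons(cons(b, b), cons(b, b))

1. h(cons(cons(h(b), g(b, c)), cons(g(b, c), g(b, c))))  →  cons(cons(h(b), g(b, c)), cons(g(b, c), g(b, c)))   [R2 at ε]
2. cons(cons(h(b), g(b, c)), cons(g(b, c), g(b, c)))  →  cons(cons(b, g(b, c)), cons(g(b, c), g(b, c)))   [R2 at 1.1]
3. cons(cons(b, g(b, c)), cons(g(b, c), g(b, c)))  →  cons(cons(b, b), cons(g(b, c), g(b, c)))   [R4 at 1.2]
4. cons(cons(b, b), cons(g(b, c), g(b, c)))  →  cons(cons(b, b), cons(b, g(b, c)))   [R4 at 2.1]
5. cons(cons(b, b), cons(b, g(b, c)))  →  cons(cons(b, b), cons(b, b))   [R4 at 2.2]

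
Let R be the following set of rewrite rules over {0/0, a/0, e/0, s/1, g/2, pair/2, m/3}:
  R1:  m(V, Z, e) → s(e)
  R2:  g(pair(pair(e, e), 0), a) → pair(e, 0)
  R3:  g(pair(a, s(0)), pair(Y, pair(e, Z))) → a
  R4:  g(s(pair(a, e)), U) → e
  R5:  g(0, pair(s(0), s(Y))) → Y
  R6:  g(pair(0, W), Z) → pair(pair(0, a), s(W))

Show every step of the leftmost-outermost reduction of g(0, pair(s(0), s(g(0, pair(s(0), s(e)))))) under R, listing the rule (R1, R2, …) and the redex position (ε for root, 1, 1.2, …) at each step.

1. g(0, pair(s(0), s(g(0, pair(s(0), s(e))))))  →  g(0, pair(s(0), s(e)))   [R5 at ε]
2. g(0, pair(s(0), s(e)))  →  e   [R5 at ε]

e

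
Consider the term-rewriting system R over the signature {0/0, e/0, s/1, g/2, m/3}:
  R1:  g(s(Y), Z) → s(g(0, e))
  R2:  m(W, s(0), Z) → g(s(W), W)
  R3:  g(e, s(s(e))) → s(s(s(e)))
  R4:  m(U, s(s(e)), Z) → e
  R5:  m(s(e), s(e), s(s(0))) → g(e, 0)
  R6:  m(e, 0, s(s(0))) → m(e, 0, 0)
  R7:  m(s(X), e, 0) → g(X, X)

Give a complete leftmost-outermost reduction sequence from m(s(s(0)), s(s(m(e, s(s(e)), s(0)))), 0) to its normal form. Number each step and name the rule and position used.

1. m(s(s(0)), s(s(m(e, s(s(e)), s(0)))), 0)  →  m(s(s(0)), s(s(e)), 0)   [R4 at 2.1.1]
2. m(s(s(0)), s(s(e)), 0)  →  e   [R4 at ε]

e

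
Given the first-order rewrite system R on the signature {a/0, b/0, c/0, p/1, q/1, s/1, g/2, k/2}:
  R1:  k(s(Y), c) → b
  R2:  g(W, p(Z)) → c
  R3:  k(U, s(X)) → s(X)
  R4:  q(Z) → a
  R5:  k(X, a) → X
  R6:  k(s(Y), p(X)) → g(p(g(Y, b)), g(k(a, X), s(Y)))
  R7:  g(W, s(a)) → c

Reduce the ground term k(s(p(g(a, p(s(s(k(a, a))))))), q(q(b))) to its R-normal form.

1. k(s(p(g(a, p(s(s(k(a, a))))))), q(q(b)))  →  k(s(p(c)), q(q(b)))   [R2 at 1.1.1]
2. k(s(p(c)), q(q(b)))  →  k(s(p(c)), a)   [R4 at 2]
3. k(s(p(c)), a)  →  s(p(c))   [R5 at ε]

s(p(c))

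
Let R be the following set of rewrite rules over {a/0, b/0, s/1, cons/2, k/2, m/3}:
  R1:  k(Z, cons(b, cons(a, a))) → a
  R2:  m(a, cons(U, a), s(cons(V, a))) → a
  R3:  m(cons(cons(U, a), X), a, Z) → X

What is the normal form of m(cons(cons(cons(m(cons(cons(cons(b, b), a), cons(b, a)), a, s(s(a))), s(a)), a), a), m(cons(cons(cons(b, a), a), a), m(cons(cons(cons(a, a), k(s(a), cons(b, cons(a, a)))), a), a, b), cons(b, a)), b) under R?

1. m(cons(cons(cons(m(cons(cons(cons(b, b), a), cons(b, a)), a, s(s(a))), s(a)), a), a), m(cons(cons(cons(b, a), a), a), m(cons(cons(cons(a, a), k(s(a), cons(b, cons(a, a)))), a), a, b), cons(b, a)), b)  →  m(cons(cons(cons(cons(b, a), s(a)), a), a), m(cons(cons(cons(b, a), a), a), m(cons(cons(cons(a, a), k(s(a), cons(b, cons(a, a)))), a), a, b), cons(b, a)), b)   [R3 at 1.1.1.1]
2. m(cons(cons(cons(cons(b, a), s(a)), a), a), m(cons(cons(cons(b, a), a), a), m(cons(cons(cons(a, a), k(s(a), cons(b, cons(a, a)))), a), a, b), cons(b, a)), b)  →  m(cons(cons(cons(cons(b, a), s(a)), a), a), m(cons(cons(cons(b, a), a), a), m(cons(cons(cons(a, a), a), a), a, b), cons(b, a)), b)   [R1 at 2.2.1.1.2]
3. m(cons(cons(cons(cons(b, a), s(a)), a), a), m(cons(cons(cons(b, a), a), a), m(cons(cons(cons(a, a), a), a), a, b), cons(b, a)), b)  →  m(cons(cons(cons(cons(b, a), s(a)), a), a), m(cons(cons(cons(b, a), a), a), a, cons(b, a)), b)   [R3 at 2.2]
4. m(cons(cons(cons(cons(b, a), s(a)), a), a), m(cons(cons(cons(b, a), a), a), a, cons(b, a)), b)  →  m(cons(cons(cons(cons(b, a), s(a)), a), a), a, b)   [R3 at 2]
5. m(cons(cons(cons(cons(b, a), s(a)), a), a), a, b)  →  a   [R3 at ε]

a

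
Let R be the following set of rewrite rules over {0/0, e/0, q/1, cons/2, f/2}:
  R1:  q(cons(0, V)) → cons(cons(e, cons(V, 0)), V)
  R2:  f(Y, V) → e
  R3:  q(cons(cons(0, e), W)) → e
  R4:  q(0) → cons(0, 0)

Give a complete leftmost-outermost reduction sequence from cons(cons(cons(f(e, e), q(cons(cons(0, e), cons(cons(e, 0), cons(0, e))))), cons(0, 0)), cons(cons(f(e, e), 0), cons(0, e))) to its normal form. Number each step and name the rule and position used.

cons(cons(cons(e, e), cons(0, 0)), cons(cons(e, 0), cons(0, e)))

1. cons(cons(cons(f(e, e), q(cons(cons(0, e), cons(cons(e, 0), cons(0, e))))), cons(0, 0)), cons(cons(f(e, e), 0), cons(0, e)))  →  cons(cons(cons(e, q(cons(cons(0, e), cons(cons(e, 0), cons(0, e))))), cons(0, 0)), cons(cons(f(e, e), 0), cons(0, e)))   [R2 at 1.1.1]
2. cons(cons(cons(e, q(cons(cons(0, e), cons(cons(e, 0), cons(0, e))))), cons(0, 0)), cons(cons(f(e, e), 0), cons(0, e)))  →  cons(cons(cons(e, e), cons(0, 0)), cons(cons(f(e, e), 0), cons(0, e)))   [R3 at 1.1.2]
3. cons(cons(cons(e, e), cons(0, 0)), cons(cons(f(e, e), 0), cons(0, e)))  →  cons(cons(cons(e, e), cons(0, 0)), cons(cons(e, 0), cons(0, e)))   [R2 at 2.1.1]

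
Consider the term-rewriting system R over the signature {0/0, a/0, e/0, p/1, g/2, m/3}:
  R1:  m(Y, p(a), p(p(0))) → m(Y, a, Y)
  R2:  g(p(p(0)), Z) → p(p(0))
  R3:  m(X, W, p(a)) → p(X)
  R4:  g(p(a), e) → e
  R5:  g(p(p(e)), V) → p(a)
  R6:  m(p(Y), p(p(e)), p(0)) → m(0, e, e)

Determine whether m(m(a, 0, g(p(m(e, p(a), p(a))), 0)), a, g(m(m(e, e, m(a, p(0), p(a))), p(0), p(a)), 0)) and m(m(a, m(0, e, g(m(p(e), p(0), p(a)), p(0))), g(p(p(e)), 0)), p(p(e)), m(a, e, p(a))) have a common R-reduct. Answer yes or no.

yes — NF(t₁) = p(p(a)), NF(t₂) = p(p(a))

Reduce t₁ = m(m(a, 0, g(p(m(e, p(a), p(a))), 0)), a, g(m(m(e, e, m(a, p(0), p(a))), p(0), p(a)), 0)):
1. m(m(a, 0, g(p(m(e, p(a), p(a))), 0)), a, g(m(m(e, e, m(a, p(0), p(a))), p(0), p(a)), 0))  →  m(m(a, 0, g(p(p(e)), 0)), a, g(m(m(e, e, m(a, p(0), p(a))), p(0), p(a)), 0))   [R3 at 1.3.1.1]
2. m(m(a, 0, g(p(p(e)), 0)), a, g(m(m(e, e, m(a, p(0), p(a))), p(0), p(a)), 0))  →  m(m(a, 0, p(a)), a, g(m(m(e, e, m(a, p(0), p(a))), p(0), p(a)), 0))   [R5 at 1.3]
3. m(m(a, 0, p(a)), a, g(m(m(e, e, m(a, p(0), p(a))), p(0), p(a)), 0))  →  m(p(a), a, g(m(m(e, e, m(a, p(0), p(a))), p(0), p(a)), 0))   [R3 at 1]
4. m(p(a), a, g(m(m(e, e, m(a, p(0), p(a))), p(0), p(a)), 0))  →  m(p(a), a, g(p(m(e, e, m(a, p(0), p(a)))), 0))   [R3 at 3.1]
5. m(p(a), a, g(p(m(e, e, m(a, p(0), p(a)))), 0))  →  m(p(a), a, g(p(m(e, e, p(a))), 0))   [R3 at 3.1.1.3]
6. m(p(a), a, g(p(m(e, e, p(a))), 0))  →  m(p(a), a, g(p(p(e)), 0))   [R3 at 3.1.1]
7. m(p(a), a, g(p(p(e)), 0))  →  m(p(a), a, p(a))   [R5 at 3]
8. m(p(a), a, p(a))  →  p(p(a))   [R3 at ε]

Reduce t₂ = m(m(a, m(0, e, g(m(p(e), p(0), p(a)), p(0))), g(p(p(e)), 0)), p(p(e)), m(a, e, p(a))):
1. m(m(a, m(0, e, g(m(p(e), p(0), p(a)), p(0))), g(p(p(e)), 0)), p(p(e)), m(a, e, p(a)))  →  m(m(a, m(0, e, g(p(p(e)), p(0))), g(p(p(e)), 0)), p(p(e)), m(a, e, p(a)))   [R3 at 1.2.3.1]
2. m(m(a, m(0, e, g(p(p(e)), p(0))), g(p(p(e)), 0)), p(p(e)), m(a, e, p(a)))  →  m(m(a, m(0, e, p(a)), g(p(p(e)), 0)), p(p(e)), m(a, e, p(a)))   [R5 at 1.2.3]
3. m(m(a, m(0, e, p(a)), g(p(p(e)), 0)), p(p(e)), m(a, e, p(a)))  →  m(m(a, p(0), g(p(p(e)), 0)), p(p(e)), m(a, e, p(a)))   [R3 at 1.2]
4. m(m(a, p(0), g(p(p(e)), 0)), p(p(e)), m(a, e, p(a)))  →  m(m(a, p(0), p(a)), p(p(e)), m(a, e, p(a)))   [R5 at 1.3]
5. m(m(a, p(0), p(a)), p(p(e)), m(a, e, p(a)))  →  m(p(a), p(p(e)), m(a, e, p(a)))   [R3 at 1]
6. m(p(a), p(p(e)), m(a, e, p(a)))  →  m(p(a), p(p(e)), p(a))   [R3 at 3]
7. m(p(a), p(p(e)), p(a))  →  p(p(a))   [R3 at ε]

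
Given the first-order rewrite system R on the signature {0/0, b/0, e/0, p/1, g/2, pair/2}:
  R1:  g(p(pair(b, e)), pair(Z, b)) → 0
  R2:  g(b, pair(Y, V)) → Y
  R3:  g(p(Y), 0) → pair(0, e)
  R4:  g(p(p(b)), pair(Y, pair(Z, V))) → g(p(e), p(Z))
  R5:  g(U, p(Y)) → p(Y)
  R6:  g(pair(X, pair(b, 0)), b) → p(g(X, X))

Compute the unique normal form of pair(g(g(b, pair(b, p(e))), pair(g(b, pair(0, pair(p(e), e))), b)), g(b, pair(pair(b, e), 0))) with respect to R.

pair(0, pair(b, e))

1. pair(g(g(b, pair(b, p(e))), pair(g(b, pair(0, pair(p(e), e))), b)), g(b, pair(pair(b, e), 0)))  →  pair(g(b, pair(g(b, pair(0, pair(p(e), e))), b)), g(b, pair(pair(b, e), 0)))   [R2 at 1.1]
2. pair(g(b, pair(g(b, pair(0, pair(p(e), e))), b)), g(b, pair(pair(b, e), 0)))  →  pair(g(b, pair(0, pair(p(e), e))), g(b, pair(pair(b, e), 0)))   [R2 at 1]
3. pair(g(b, pair(0, pair(p(e), e))), g(b, pair(pair(b, e), 0)))  →  pair(0, g(b, pair(pair(b, e), 0)))   [R2 at 1]
4. pair(0, g(b, pair(pair(b, e), 0)))  →  pair(0, pair(b, e))   [R2 at 2]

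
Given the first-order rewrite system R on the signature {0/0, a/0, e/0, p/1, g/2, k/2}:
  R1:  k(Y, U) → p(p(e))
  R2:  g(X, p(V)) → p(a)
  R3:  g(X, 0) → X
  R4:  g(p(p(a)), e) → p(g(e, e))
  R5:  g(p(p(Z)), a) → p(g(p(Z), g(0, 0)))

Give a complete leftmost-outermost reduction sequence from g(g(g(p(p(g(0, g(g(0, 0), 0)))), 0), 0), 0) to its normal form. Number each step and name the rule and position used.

1. g(g(g(p(p(g(0, g(g(0, 0), 0)))), 0), 0), 0)  →  g(g(p(p(g(0, g(g(0, 0), 0)))), 0), 0)   [R3 at ε]
2. g(g(p(p(g(0, g(g(0, 0), 0)))), 0), 0)  →  g(p(p(g(0, g(g(0, 0), 0)))), 0)   [R3 at ε]
3. g(p(p(g(0, g(g(0, 0), 0)))), 0)  →  p(p(g(0, g(g(0, 0), 0))))   [R3 at ε]
4. p(p(g(0, g(g(0, 0), 0))))  →  p(p(g(0, g(0, 0))))   [R3 at 1.1.2]
5. p(p(g(0, g(0, 0))))  →  p(p(g(0, 0)))   [R3 at 1.1.2]
6. p(p(g(0, 0)))  →  p(p(0))   [R3 at 1.1]

p(p(0))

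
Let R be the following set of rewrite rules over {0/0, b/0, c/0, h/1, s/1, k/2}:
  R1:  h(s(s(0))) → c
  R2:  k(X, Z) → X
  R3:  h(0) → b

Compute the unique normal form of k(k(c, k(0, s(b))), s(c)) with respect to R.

1. k(k(c, k(0, s(b))), s(c))  →  k(c, k(0, s(b)))   [R2 at ε]
2. k(c, k(0, s(b)))  →  c   [R2 at ε]

c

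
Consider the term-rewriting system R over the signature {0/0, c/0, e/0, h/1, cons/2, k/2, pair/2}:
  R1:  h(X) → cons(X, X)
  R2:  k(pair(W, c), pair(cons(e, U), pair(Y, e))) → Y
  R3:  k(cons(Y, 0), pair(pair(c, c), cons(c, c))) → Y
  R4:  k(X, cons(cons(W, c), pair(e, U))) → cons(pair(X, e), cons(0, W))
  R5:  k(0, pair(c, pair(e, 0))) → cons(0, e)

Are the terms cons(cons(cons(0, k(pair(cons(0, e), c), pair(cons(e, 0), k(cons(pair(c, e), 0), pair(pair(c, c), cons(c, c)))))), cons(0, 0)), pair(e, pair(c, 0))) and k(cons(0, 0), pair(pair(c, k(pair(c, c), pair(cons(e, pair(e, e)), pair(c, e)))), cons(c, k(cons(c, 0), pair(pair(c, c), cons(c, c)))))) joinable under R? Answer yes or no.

Reduce t₁ = cons(cons(cons(0, k(pair(cons(0, e), c), pair(cons(e, 0), k(cons(pair(c, e), 0), pair(pair(c, c), cons(c, c)))))), cons(0, 0)), pair(e, pair(c, 0))):
1. cons(cons(cons(0, k(pair(cons(0, e), c), pair(cons(e, 0), k(cons(pair(c, e), 0), pair(pair(c, c), cons(c, c)))))), cons(0, 0)), pair(e, pair(c, 0)))  →  cons(cons(cons(0, k(pair(cons(0, e), c), pair(cons(e, 0), pair(c, e)))), cons(0, 0)), pair(e, pair(c, 0)))   [R3 at 1.1.2.2.2]
2. cons(cons(cons(0, k(pair(cons(0, e), c), pair(cons(e, 0), pair(c, e)))), cons(0, 0)), pair(e, pair(c, 0)))  →  cons(cons(cons(0, c), cons(0, 0)), pair(e, pair(c, 0)))   [R2 at 1.1.2]

Reduce t₂ = k(cons(0, 0), pair(pair(c, k(pair(c, c), pair(cons(e, pair(e, e)), pair(c, e)))), cons(c, k(cons(c, 0), pair(pair(c, c), cons(c, c)))))):
1. k(cons(0, 0), pair(pair(c, k(pair(c, c), pair(cons(e, pair(e, e)), pair(c, e)))), cons(c, k(cons(c, 0), pair(pair(c, c), cons(c, c))))))  →  k(cons(0, 0), pair(pair(c, c), cons(c, k(cons(c, 0), pair(pair(c, c), cons(c, c))))))   [R2 at 2.1.2]
2. k(cons(0, 0), pair(pair(c, c), cons(c, k(cons(c, 0), pair(pair(c, c), cons(c, c))))))  →  k(cons(0, 0), pair(pair(c, c), cons(c, c)))   [R3 at 2.2.2]
3. k(cons(0, 0), pair(pair(c, c), cons(c, c)))  →  0   [R3 at ε]

no — NF(t₁) = cons(cons(cons(0, c), cons(0, 0)), pair(e, pair(c, 0))), NF(t₂) = 0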